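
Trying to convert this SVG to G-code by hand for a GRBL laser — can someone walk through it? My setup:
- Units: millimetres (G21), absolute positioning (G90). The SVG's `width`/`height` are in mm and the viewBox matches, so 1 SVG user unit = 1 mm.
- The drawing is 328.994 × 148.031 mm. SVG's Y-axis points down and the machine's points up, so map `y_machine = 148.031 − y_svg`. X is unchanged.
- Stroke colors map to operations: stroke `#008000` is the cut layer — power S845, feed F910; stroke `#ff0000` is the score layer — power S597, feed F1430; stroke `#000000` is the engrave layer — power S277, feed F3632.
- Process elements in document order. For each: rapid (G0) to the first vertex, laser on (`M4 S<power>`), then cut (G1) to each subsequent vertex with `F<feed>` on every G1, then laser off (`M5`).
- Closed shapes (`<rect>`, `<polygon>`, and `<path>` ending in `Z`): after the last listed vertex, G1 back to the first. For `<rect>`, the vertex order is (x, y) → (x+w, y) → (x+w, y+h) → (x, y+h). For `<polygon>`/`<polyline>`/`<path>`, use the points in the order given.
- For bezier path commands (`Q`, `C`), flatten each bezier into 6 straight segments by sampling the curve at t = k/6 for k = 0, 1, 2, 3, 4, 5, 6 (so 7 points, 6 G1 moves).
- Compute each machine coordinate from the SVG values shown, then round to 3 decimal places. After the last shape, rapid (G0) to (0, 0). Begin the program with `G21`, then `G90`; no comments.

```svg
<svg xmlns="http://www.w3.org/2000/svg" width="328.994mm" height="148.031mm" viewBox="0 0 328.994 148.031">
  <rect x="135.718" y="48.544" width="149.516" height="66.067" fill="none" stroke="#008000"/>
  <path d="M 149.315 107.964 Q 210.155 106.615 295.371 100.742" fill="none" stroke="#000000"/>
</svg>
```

G21
G90
G0 X135.718 Y99.487
M4 S845
G1 X285.234 Y99.487 F910
G1 X285.234 Y33.420 F910
G1 X135.718 Y33.420 F910
G1 X135.718 Y99.487 F910
M5
G0 X149.315 Y40.067
M4 S277
G1 X170.272 Y40.642 F3632
G1 X192.583 Y41.469 F3632
G1 X216.249 Y42.547 F3632
G1 X241.269 Y43.876 F3632
G1 X267.643 Y45.457 F3632
G1 X295.371 Y47.289 F3632
M5
G0 X0.000 Y0.000

Since the viewBox matches the mm dimensions, user units are millimetres directly. The only transform is the Y-flip y_m = 148.031 − y_svg.

Shape 1 is a rectangle drawn with `<rect>`. Its stroke #008000 means cut at S845, F910. After flipping Y the toolpath is (135.718,99.487) → (285.234,99.487) → (285.234,33.420) → (135.718,33.420) → (135.718,99.487), returning to the start.

Shape 2 is a quadratic bezier drawn with `<path>`. Its stroke #000000 means engrave at S277, F3632. After flipping Y the toolpath is (149.315,40.067) → (170.272,40.642) → (192.583,41.469) → (216.249,42.547) → (241.269,43.876) → (267.643,45.457) → (295.371,47.289).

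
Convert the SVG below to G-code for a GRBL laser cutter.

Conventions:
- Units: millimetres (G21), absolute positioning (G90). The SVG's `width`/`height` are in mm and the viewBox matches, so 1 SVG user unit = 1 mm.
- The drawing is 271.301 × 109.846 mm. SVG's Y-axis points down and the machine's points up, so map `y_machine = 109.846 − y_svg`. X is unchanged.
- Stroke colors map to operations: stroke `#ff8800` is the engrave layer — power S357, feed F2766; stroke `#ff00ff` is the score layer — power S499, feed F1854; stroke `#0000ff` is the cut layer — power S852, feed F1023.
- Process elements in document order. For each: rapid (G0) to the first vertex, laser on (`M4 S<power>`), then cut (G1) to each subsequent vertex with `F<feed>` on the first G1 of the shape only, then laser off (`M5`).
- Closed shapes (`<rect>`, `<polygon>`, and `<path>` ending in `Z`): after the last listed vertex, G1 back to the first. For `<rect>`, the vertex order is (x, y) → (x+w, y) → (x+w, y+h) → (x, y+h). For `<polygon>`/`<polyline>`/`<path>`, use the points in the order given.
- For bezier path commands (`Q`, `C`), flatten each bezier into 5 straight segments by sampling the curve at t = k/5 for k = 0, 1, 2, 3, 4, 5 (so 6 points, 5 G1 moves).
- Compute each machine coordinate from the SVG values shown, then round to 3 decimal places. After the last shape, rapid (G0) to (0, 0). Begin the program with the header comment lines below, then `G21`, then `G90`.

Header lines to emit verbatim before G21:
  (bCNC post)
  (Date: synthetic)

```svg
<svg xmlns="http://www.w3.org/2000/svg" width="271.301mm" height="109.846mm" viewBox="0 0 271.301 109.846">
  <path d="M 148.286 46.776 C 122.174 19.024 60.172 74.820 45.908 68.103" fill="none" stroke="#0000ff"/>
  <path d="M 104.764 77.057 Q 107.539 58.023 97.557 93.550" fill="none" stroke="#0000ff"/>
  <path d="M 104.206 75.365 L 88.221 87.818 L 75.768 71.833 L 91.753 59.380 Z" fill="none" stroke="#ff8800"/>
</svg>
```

1 u = 1 mm; y_m = 109.846 − y.

[1] `<path>` cubic bezier, #0000ff→cut S852 F1023: (148.286,63.070) → (128.981,70.864) → (105.077,65.617) → (80.587,54.341) → (59.526,44.046) → (45.908,41.743)

[2] `<path>` quadratic bezier, #0000ff→cut S852 F1023: (104.764,32.789) → (105.364,38.220) → (104.943,39.286) → (103.501,35.988) → (101.040,28.324) → (97.557,16.296)

[3] `<path>` regular polygon, #ff8800→engrave S357 F2766: (104.206,34.481) → (88.221,22.028) → (75.768,38.013) → (91.753,50.466) → (104.206,34.481) (closed)

(bCNC post)
(Date: synthetic)
G21
G90
G0 X148.286 Y63.070
M4 S852
G1 X128.981 Y70.864 F1023
G1 X105.077 Y65.617
G1 X80.587 Y54.341
G1 X59.526 Y44.046
G1 X45.908 Y41.743
M5
G0 X104.764 Y32.789
M4 S852
G1 X105.364 Y38.220 F1023
G1 X104.943 Y39.286
G1 X103.501 Y35.988
G1 X101.040 Y28.324
G1 X97.557 Y16.296
M5
G0 X104.206 Y34.481
M4 S357
G1 X88.221 Y22.028 F2766
G1 X75.768 Y38.013
G1 X91.753 Y50.466
G1 X104.206 Y34.481
M5
G0 X0.000 Y0.000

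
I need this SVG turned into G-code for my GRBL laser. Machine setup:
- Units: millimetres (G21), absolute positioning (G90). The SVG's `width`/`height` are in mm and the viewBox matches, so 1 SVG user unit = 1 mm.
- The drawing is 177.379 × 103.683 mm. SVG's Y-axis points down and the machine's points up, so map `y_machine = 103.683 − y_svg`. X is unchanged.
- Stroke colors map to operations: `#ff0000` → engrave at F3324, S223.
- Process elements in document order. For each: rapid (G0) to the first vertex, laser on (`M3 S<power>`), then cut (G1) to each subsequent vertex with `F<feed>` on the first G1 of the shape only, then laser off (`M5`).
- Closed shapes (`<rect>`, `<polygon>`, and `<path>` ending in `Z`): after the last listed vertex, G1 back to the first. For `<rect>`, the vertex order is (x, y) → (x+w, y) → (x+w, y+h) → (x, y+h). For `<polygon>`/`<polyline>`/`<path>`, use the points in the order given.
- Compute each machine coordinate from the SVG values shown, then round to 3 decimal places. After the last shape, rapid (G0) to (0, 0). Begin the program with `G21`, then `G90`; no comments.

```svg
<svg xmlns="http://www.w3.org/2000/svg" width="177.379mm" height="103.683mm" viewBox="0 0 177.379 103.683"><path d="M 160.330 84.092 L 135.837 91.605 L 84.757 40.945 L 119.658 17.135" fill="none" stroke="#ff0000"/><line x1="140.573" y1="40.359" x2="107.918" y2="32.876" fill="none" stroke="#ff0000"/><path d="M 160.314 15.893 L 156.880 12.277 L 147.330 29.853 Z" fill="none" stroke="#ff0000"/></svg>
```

viewBox `0 0 177.379 103.683` with mm width/height → 1 unit = 1 mm. Flip: y_m = 103.683 − y_svg.

**Shape 1** — `<path>` open polyline, stroke `#ff0000` → engrave (S223, F3324). Machine vertices: (160.330,19.591) → (135.837,12.078) → (84.757,62.738) → (119.658,86.548). Open path.

**Shape 2** — `<line>` line segment, stroke `#ff0000` → engrave (S223, F3324). Machine vertices: (140.573,63.324) → (107.918,70.807). Open path.

**Shape 3** — `<path>` closed polygon, stroke `#ff0000` → engrave (S223, F3324). Machine vertices: (160.314,87.790) → (156.880,91.406) → (147.330,73.830) → (160.314,87.790). Closed: final G1 returns to the first vertex.

G21
G90
G0 X160.330 Y19.591
M3 S223
G1 X135.837 Y12.078 F3324
G1 X84.757 Y62.738
G1 X119.658 Y86.548
M5
G0 X140.573 Y63.324
M3 S223
G1 X107.918 Y70.807 F3324
M5
G0 X160.314 Y87.790
M3 S223
G1 X156.880 Y91.406 F3324
G1 X147.330 Y73.830
G1 X160.314 Y87.790
M5
G0 X0.000 Y0.000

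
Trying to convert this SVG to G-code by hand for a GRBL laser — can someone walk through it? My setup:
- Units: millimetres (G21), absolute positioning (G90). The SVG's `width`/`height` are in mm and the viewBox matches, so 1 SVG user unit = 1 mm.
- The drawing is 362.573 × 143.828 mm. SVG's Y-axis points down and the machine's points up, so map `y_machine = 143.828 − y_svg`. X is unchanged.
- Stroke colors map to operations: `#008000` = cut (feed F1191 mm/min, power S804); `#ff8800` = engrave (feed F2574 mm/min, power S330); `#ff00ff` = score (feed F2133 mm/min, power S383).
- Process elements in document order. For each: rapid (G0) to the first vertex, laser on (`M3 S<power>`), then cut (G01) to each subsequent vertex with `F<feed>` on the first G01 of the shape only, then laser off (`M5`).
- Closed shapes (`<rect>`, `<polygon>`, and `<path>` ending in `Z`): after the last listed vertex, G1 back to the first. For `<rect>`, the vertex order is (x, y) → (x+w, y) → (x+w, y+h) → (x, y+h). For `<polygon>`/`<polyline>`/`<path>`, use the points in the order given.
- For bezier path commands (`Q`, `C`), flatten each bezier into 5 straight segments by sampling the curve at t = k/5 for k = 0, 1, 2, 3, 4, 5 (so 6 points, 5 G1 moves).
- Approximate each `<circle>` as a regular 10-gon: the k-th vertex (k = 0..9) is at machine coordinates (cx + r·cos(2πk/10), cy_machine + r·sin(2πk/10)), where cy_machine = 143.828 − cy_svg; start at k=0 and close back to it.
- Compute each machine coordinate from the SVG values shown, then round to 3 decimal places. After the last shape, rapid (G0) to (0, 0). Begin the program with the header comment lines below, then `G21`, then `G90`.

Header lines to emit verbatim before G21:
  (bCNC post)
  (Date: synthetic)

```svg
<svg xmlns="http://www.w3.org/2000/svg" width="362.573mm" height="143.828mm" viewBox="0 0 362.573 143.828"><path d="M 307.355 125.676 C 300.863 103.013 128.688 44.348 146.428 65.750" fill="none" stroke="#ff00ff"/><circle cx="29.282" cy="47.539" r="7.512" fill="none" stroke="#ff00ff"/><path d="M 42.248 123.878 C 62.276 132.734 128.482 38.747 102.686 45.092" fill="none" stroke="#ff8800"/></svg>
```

(bCNC post)
(Date: synthetic)
G21
G90
G0 X307.355 Y18.152
M3 S383
G01 X286.423 Y35.141 F2133
G01 X242.795 Y55.200
G01 X193.541 Y72.757
G01 X155.729 Y82.240
G01 X146.428 Y78.078
M5
G0 X36.794 Y96.289
M3 S383
G01 X35.359 Y100.704 F2133
G01 X31.603 Y103.433
G01 X26.961 Y103.433
G01 X23.205 Y100.704
G01 X21.770 Y96.289
G01 X23.205 Y91.874
G01 X26.961 Y89.145
G01 X31.603 Y89.145
G01 X35.359 Y91.874
G01 X36.794 Y96.289
M5
G0 X42.248 Y19.950
M3 S330
G01 X58.701 Y25.352 F2574
G01 X79.604 Y45.684
G01 X98.324 Y71.194
G01 X108.229 Y92.129
G01 X102.686 Y98.736
M5
G0 X0.000 Y0.000

viewBox `0 0 362.573 143.828` with mm width/height → 1 unit = 1 mm. Flip: y_m = 143.828 − y_svg.

**Shape 1** — `<path>` cubic bezier, stroke `#ff00ff` → score (S383, F2133). Control points (SVG): P0=(307.355,125.676), P1=(300.863,103.013), P2=(128.688,44.348), P3=(146.428,65.750); sampled at t=k/5. Machine vertices: (307.355,18.152) → (286.423,35.141) → (242.795,55.200) → (193.541,72.757) → (155.729,82.240) → (146.428,78.078). Open path.

**Shape 2** — `<circle>` circle, stroke `#ff00ff` → score (S383, F2133). Machine vertices: (36.794,96.289) → (35.359,100.704) → (31.603,103.433) → (26.961,103.433) → (23.205,100.704) → (21.770,96.289) → (23.205,91.874) → (26.961,89.145) → (31.603,89.145) → (35.359,91.874) → (36.794,96.289). Closed: final G1 returns to the first vertex.

**Shape 3** — `<path>` cubic bezier, stroke `#ff8800` → engrave (S330, F2574). Control points (SVG): P0=(42.248,123.878), P1=(62.276,132.734), P2=(128.482,38.747), P3=(102.686,45.092); sampled at t=k/5. Machine vertices: (42.248,19.950) → (58.701,25.352) → (79.604,45.684) → (98.324,71.194) → (108.229,92.129) → (102.686,98.736). Open path.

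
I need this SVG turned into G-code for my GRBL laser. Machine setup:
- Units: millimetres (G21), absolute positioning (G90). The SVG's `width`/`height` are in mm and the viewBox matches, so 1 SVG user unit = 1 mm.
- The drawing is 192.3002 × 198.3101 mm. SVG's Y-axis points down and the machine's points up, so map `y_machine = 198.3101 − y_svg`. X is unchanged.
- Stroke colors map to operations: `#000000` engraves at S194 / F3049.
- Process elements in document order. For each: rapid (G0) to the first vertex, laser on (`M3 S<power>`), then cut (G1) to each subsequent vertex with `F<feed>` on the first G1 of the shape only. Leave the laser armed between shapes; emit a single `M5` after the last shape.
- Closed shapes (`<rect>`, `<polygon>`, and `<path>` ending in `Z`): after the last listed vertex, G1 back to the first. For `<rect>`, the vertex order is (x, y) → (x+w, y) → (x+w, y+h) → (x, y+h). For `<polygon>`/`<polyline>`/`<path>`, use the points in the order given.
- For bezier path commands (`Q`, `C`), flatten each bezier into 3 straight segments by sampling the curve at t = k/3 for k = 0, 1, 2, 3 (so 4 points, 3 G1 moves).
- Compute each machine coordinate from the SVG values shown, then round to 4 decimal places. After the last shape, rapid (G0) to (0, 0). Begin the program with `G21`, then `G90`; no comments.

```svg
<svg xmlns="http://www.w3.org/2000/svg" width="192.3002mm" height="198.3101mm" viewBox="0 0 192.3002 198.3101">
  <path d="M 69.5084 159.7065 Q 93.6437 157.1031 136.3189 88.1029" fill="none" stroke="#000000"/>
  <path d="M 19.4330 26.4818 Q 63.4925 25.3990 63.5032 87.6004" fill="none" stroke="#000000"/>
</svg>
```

G21
G90
G0 X69.5084 Y38.6036
M3 S194
G1 X87.6586 Y47.7166 F3049
G1 X109.9288 Y71.5845
G1 X136.3189 Y110.2072
G0 X19.4330 Y171.8283
M3 S194
G1 X43.9117 Y165.5186 F3049
G1 X58.6018 Y145.1457
G1 X63.5032 Y110.7097
M5
G0 X0.0000 Y0.0000

Since the viewBox matches the mm dimensions, user units are millimetres directly. The only transform is the Y-flip y_m = 198.3101 − y_svg.

Shape 1 is a quadratic bezier drawn with `<path>`. Its stroke #000000 means engrave at S194, F3049. After flipping Y the toolpath is (69.5084,38.6036) → (87.6586,47.7166) → (109.9288,71.5845) → (136.3189,110.2072).

Shape 2 is a quadratic bezier drawn with `<path>`. Its stroke #000000 means engrave at S194, F3049. After flipping Y the toolpath is (19.4330,171.8283) → (43.9117,165.5186) → (58.6018,145.1457) → (63.5032,110.7097).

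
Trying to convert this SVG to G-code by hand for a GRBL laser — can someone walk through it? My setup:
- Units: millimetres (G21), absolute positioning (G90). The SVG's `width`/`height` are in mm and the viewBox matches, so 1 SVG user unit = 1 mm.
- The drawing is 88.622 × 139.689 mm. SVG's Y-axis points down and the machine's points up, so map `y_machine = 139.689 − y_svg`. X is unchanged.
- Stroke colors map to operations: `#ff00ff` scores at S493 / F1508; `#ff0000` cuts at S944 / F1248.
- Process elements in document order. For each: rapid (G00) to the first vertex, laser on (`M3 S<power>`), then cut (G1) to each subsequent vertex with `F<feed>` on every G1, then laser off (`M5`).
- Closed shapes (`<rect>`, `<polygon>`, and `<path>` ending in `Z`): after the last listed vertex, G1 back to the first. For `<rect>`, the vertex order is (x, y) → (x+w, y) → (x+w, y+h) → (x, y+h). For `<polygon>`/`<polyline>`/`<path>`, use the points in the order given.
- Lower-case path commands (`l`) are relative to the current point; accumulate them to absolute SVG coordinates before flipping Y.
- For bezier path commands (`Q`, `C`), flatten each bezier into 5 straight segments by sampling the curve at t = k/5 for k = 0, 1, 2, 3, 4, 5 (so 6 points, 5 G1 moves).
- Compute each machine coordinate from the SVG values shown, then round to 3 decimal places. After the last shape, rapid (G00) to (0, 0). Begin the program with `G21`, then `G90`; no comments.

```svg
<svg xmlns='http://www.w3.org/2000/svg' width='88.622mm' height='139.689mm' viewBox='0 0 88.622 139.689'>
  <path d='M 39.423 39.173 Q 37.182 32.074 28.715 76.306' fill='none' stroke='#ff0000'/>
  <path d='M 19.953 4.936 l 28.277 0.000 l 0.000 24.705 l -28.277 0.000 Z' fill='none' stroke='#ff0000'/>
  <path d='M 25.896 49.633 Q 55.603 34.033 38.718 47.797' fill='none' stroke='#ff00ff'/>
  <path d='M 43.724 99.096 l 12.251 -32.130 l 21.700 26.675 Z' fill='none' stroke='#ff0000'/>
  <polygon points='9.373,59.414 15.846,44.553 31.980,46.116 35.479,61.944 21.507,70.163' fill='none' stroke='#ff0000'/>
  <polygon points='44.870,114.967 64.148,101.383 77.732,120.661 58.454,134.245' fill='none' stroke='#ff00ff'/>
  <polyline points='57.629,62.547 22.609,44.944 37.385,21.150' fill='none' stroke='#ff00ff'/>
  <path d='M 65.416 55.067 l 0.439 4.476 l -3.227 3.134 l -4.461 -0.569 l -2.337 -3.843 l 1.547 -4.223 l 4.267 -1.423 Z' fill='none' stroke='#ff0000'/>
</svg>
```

G21
G90
G00 X39.423 Y100.516
M3 S944
G1 X38.278 Y101.302 F1248
G1 X36.634 Y97.982 F1248
G1 X34.492 Y90.556 F1248
G1 X31.853 Y79.023 F1248
G1 X28.715 Y63.383 F1248
M5
G00 X19.953 Y134.753
M3 S944
G1 X48.230 Y134.753 F1248
G1 X48.230 Y110.048 F1248
G1 X19.953 Y110.048 F1248
G1 X19.953 Y134.753 F1248
M5
G00 X25.896 Y90.056
M3 S493
G1 X35.915 Y95.121 F1508
G1 X42.207 Y97.838 F1508
G1 X44.771 Y98.205 F1508
G1 X43.608 Y96.223 F1508
G1 X38.718 Y91.892 F1508
M5
G00 X43.724 Y40.593
M3 S944
G1 X55.975 Y72.723 F1248
G1 X77.675 Y46.048 F1248
G1 X43.724 Y40.593 F1248
M5
G00 X9.373 Y80.275
M3 S944
G1 X15.846 Y95.136 F1248
G1 X31.980 Y93.573 F1248
G1 X35.479 Y77.745 F1248
G1 X21.507 Y69.526 F1248
G1 X9.373 Y80.275 F1248
M5
G00 X44.870 Y24.722
M3 S493
G1 X64.148 Y38.306 F1508
G1 X77.732 Y19.028 F1508
G1 X58.454 Y5.444 F1508
G1 X44.870 Y24.722 F1508
M5
G00 X57.629 Y77.142
M3 S493
G1 X22.609 Y94.745 F1508
G1 X37.385 Y118.539 F1508
M5
G00 X65.416 Y84.622
M3 S944
G1 X65.855 Y80.146 F1248
G1 X62.628 Y77.012 F1248
G1 X58.167 Y77.581 F1248
G1 X55.830 Y81.424 F1248
G1 X57.377 Y85.647 F1248
G1 X61.644 Y87.070 F1248
G1 X65.416 Y84.622 F1248
M5
G00 X0.000 Y0.000

1 u = 1 mm; y_m = 139.689 − y.

[1] `<path>` quadratic bezier, #ff0000→cut S944 F1248: (39.423,100.516) → (38.278,101.302) → (36.634,97.982) → (34.492,90.556) → (31.853,79.023) → (28.715,63.383)

[2] `<path>` rectangle, #ff0000→cut S944 F1248: (19.953,134.753) → (48.230,134.753) → (48.230,110.048) → (19.953,110.048) → (19.953,134.753) (closed)

[3] `<path>` quadratic bezier, #ff00ff→score S493 F1508: (25.896,90.056) → (35.915,95.121) → (42.207,97.838) → (44.771,98.205) → (43.608,96.223) → (38.718,91.892)

[4] `<path>` regular polygon, #ff0000→cut S944 F1248: (43.724,40.593) → (55.975,72.723) → (77.675,46.048) → (43.724,40.593) (closed)

[5] `<polygon>` regular polygon, #ff0000→cut S944 F1248: (9.373,80.275) → (15.846,95.136) → (31.980,93.573) → (35.479,77.745) → (21.507,69.526) → (9.373,80.275) (closed)

[6] `<polygon>` regular polygon, #ff00ff→score S493 F1508: (44.870,24.722) → (64.148,38.306) → (77.732,19.028) → (58.454,5.444) → (44.870,24.722) (closed)

[7] `<polyline>` open polyline, #ff00ff→score S493 F1508: (57.629,77.142) → (22.609,94.745) → (37.385,118.539)

[8] `<path>` regular polygon, #ff0000→cut S944 F1248: (65.416,84.622) → (65.855,80.146) → (62.628,77.012) → (58.167,77.581) → (55.830,81.424) → (57.377,85.647) → (61.644,87.070) → (65.416,84.622) (closed)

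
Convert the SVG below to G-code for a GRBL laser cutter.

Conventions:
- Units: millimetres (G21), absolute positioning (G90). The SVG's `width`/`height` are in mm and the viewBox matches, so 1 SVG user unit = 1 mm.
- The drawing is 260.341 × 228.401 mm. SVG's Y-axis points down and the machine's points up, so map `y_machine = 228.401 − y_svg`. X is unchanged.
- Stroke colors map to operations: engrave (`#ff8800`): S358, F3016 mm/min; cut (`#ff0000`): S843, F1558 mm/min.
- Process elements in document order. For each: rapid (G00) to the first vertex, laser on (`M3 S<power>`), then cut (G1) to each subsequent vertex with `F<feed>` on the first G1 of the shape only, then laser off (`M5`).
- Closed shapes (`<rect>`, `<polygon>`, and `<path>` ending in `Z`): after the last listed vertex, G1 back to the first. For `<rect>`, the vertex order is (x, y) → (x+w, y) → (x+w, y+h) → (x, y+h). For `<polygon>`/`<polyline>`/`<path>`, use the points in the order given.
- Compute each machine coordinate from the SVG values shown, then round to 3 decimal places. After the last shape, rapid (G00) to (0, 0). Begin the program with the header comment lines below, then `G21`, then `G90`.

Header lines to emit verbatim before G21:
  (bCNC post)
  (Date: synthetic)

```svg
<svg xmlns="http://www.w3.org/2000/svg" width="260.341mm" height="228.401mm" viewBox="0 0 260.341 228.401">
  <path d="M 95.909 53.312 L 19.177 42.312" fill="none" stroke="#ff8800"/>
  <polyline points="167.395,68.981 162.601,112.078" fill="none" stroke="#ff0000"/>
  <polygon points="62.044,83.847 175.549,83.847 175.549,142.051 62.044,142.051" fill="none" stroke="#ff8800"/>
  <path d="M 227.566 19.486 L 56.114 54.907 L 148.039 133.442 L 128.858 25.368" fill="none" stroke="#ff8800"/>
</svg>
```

(bCNC post)
(Date: synthetic)
G21
G90
G00 X95.909 Y175.089
M3 S358
G1 X19.177 Y186.089 F3016
M5
G00 X167.395 Y159.420
M3 S843
G1 X162.601 Y116.323 F1558
M5
G00 X62.044 Y144.554
M3 S358
G1 X175.549 Y144.554 F3016
G1 X175.549 Y86.350
G1 X62.044 Y86.350
G1 X62.044 Y144.554
M5
G00 X227.566 Y208.915
M3 S358
G1 X56.114 Y173.494 F3016
G1 X148.039 Y94.959
G1 X128.858 Y203.033
M5
G00 X0.000 Y0.000

Since the viewBox matches the mm dimensions, user units are millimetres directly. The only transform is the Y-flip y_m = 228.401 − y_svg.

Shape 1 is a line segment drawn with `<path>`. Its stroke #ff8800 means engrave at S358, F3016. After flipping Y the toolpath is (95.909,175.089) → (19.177,186.089).

Shape 2 is a line segment drawn with `<polyline>`. Its stroke #ff0000 means cut at S843, F1558. After flipping Y the toolpath is (167.395,159.420) → (162.601,116.323).

Shape 3 is a rectangle drawn with `<polygon>`. Its stroke #ff8800 means engrave at S358, F3016. After flipping Y the toolpath is (62.044,144.554) → (175.549,144.554) → (175.549,86.350) → (62.044,86.350) → (62.044,144.554), returning to the start.

Shape 4 is a open polyline drawn with `<path>`. Its stroke #ff8800 means engrave at S358, F3016. After flipping Y the toolpath is (227.566,208.915) → (56.114,173.494) → (148.039,94.959) → (128.858,203.033).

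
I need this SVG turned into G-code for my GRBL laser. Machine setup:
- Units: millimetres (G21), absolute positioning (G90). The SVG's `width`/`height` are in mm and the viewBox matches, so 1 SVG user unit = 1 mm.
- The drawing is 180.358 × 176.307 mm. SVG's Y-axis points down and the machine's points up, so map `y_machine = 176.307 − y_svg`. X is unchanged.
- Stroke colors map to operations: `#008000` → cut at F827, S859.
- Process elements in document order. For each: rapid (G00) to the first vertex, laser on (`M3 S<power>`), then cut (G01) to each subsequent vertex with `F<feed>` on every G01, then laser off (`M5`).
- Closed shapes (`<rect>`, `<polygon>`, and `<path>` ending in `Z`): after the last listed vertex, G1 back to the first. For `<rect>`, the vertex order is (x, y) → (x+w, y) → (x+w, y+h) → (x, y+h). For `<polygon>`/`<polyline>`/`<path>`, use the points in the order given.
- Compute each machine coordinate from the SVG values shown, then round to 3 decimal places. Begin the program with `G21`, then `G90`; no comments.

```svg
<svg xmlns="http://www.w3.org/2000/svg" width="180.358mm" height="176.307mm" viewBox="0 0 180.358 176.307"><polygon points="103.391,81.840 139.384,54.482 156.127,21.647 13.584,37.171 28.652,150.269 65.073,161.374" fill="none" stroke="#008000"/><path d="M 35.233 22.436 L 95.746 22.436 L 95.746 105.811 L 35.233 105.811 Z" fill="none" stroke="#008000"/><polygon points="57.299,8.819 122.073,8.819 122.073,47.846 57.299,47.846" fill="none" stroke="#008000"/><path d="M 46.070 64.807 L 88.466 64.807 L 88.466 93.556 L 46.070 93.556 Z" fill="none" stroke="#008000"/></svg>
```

G21
G90
G00 X103.391 Y94.467
M3 S859
G01 X139.384 Y121.825 F827
G01 X156.127 Y154.660 F827
G01 X13.584 Y139.136 F827
G01 X28.652 Y26.038 F827
G01 X65.073 Y14.933 F827
G01 X103.391 Y94.467 F827
M5
G00 X35.233 Y153.871
M3 S859
G01 X95.746 Y153.871 F827
G01 X95.746 Y70.496 F827
G01 X35.233 Y70.496 F827
G01 X35.233 Y153.871 F827
M5
G00 X57.299 Y167.488
M3 S859
G01 X122.073 Y167.488 F827
G01 X122.073 Y128.461 F827
G01 X57.299 Y128.461 F827
G01 X57.299 Y167.488 F827
M5
G00 X46.070 Y111.500
M3 S859
G01 X88.466 Y111.500 F827
G01 X88.466 Y82.751 F827
G01 X46.070 Y82.751 F827
G01 X46.070 Y111.500 F827
M5

Since the viewBox matches the mm dimensions, user units are millimetres directly. The only transform is the Y-flip y_m = 176.307 − y_svg.

Shape 1 is a closed polygon drawn with `<polygon>`. Its stroke #008000 means cut at S859, F827. After flipping Y the toolpath is (103.391,94.467) → (139.384,121.825) → (156.127,154.660) → (13.584,139.136) → (28.652,26.038) → (65.073,14.933) → (103.391,94.467), returning to the start.

Shape 2 is a rectangle drawn with `<path>`. Its stroke #008000 means cut at S859, F827. After flipping Y the toolpath is (35.233,153.871) → (95.746,153.871) → (95.746,70.496) → (35.233,70.496) → (35.233,153.871), returning to the start.

Shape 3 is a rectangle drawn with `<polygon>`. Its stroke #008000 means cut at S859, F827. After flipping Y the toolpath is (57.299,167.488) → (122.073,167.488) → (122.073,128.461) → (57.299,128.461) → (57.299,167.488), returning to the start.

Shape 4 is a rectangle drawn with `<path>`. Its stroke #008000 means cut at S859, F827. After flipping Y the toolpath is (46.070,111.500) → (88.466,111.500) → (88.466,82.751) → (46.070,82.751) → (46.070,111.500), returning to the start.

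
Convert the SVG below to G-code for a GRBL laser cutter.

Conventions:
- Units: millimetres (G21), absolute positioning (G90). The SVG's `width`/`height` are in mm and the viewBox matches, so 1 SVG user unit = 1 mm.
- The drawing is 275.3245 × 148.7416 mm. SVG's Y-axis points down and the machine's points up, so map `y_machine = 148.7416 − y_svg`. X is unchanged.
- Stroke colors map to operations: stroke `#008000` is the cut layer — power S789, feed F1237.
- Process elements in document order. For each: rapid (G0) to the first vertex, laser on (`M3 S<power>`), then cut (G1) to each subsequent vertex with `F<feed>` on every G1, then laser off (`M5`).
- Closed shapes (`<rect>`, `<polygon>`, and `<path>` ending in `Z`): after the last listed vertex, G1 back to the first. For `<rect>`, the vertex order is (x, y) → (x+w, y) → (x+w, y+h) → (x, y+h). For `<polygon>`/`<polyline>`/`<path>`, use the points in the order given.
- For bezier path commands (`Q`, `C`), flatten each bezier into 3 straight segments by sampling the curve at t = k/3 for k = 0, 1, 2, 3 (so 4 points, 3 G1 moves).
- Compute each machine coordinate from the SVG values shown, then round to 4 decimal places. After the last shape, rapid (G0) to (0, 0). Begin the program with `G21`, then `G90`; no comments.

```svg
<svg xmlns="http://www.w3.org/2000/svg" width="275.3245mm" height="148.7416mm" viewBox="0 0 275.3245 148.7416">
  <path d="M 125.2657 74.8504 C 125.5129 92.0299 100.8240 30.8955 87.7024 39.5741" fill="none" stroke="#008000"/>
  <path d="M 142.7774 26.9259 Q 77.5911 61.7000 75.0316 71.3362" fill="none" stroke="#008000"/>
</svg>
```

Since the viewBox matches the mm dimensions, user units are millimetres directly. The only transform is the Y-flip y_m = 148.7416 − y_svg.

Shape 1 is a cubic bezier drawn with `<path>`. Its stroke #008000 means cut at S789, F1237. After flipping Y the toolpath is (125.2657,73.8912) → (118.5528,77.3302) → (103.3278,100.0613) → (87.7024,109.1675).

Shape 2 is a quadratic bezier drawn with `<path>`. Its stroke #008000 means cut at S789, F1237. After flipping Y the toolpath is (142.7774,121.8157) → (106.2784,101.4261) → (83.6965,86.6226) → (75.0316,77.4054).

G21
G90
G0 X125.2657 Y73.8912
M3 S789
G1 X118.5528 Y77.3302 F1237
G1 X103.3278 Y100.0613 F1237
G1 X87.7024 Y109.1675 F1237
M5
G0 X142.7774 Y121.8157
M3 S789
G1 X106.2784 Y101.4261 F1237
G1 X83.6965 Y86.6226 F1237
G1 X75.0316 Y77.4054 F1237
M5
G0 X0.0000 Y0.0000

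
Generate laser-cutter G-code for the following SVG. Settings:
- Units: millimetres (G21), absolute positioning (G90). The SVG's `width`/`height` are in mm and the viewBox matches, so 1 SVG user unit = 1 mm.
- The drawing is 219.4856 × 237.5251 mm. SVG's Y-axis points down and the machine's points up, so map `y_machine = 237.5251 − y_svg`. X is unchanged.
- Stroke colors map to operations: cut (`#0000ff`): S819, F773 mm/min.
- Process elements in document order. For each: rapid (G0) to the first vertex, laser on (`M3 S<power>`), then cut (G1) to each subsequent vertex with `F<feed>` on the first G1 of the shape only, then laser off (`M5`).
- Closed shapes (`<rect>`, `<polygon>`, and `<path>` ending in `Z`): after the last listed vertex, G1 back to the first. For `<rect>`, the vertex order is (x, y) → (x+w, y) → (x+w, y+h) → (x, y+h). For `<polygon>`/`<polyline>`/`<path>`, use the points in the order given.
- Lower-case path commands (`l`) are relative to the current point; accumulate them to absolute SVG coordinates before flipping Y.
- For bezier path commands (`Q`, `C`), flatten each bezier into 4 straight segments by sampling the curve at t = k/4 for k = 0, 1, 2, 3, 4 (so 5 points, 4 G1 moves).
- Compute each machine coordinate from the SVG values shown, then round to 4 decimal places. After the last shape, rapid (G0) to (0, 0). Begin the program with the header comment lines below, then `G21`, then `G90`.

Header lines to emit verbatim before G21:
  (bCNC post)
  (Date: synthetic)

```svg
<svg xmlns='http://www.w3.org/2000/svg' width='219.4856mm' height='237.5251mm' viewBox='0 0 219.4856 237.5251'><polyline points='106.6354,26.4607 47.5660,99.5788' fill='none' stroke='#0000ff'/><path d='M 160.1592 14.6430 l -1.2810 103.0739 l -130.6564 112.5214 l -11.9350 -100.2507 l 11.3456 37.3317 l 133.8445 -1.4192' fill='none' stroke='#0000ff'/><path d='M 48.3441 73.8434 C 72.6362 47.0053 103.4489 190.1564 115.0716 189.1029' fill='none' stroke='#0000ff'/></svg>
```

(bCNC post)
(Date: synthetic)
G21
G90
G0 X106.6354 Y211.0644
M3 S819
G1 X47.5660 Y137.9463 F773
M5
G0 X160.1592 Y222.8821
M3 S819
G1 X158.8782 Y119.8082 F773
G1 X28.2218 Y7.2868
G1 X16.2868 Y107.5375
G1 X27.6324 Y70.2058
G1 X161.4769 Y71.6250
M5
G0 X48.3441 Y163.6817
M3 S819
G1 X67.3841 Y156.8466 F773
G1 X86.4589 Y115.7212
G1 X103.1582 Y69.7612
G1 X115.0716 Y48.4222
M5
G0 X0.0000 Y0.0000

1 u = 1 mm; y_m = 237.5251 − y.

[1] `<polyline>` line segment, #0000ff→cut S819 F773: (106.6354,211.0644) → (47.5660,137.9463)

[2] `<path>` open polyline, #0000ff→cut S819 F773: (160.1592,222.8821) → (158.8782,119.8082) → (28.2218,7.2868) → (16.2868,107.5375) → (27.6324,70.2058) → (161.4769,71.6250)

[3] `<path>` cubic bezier, #0000ff→cut S819 F773: (48.3441,163.6817) → (67.3841,156.8466) → (86.4589,115.7212) → (103.1582,69.7612) → (115.0716,48.4222)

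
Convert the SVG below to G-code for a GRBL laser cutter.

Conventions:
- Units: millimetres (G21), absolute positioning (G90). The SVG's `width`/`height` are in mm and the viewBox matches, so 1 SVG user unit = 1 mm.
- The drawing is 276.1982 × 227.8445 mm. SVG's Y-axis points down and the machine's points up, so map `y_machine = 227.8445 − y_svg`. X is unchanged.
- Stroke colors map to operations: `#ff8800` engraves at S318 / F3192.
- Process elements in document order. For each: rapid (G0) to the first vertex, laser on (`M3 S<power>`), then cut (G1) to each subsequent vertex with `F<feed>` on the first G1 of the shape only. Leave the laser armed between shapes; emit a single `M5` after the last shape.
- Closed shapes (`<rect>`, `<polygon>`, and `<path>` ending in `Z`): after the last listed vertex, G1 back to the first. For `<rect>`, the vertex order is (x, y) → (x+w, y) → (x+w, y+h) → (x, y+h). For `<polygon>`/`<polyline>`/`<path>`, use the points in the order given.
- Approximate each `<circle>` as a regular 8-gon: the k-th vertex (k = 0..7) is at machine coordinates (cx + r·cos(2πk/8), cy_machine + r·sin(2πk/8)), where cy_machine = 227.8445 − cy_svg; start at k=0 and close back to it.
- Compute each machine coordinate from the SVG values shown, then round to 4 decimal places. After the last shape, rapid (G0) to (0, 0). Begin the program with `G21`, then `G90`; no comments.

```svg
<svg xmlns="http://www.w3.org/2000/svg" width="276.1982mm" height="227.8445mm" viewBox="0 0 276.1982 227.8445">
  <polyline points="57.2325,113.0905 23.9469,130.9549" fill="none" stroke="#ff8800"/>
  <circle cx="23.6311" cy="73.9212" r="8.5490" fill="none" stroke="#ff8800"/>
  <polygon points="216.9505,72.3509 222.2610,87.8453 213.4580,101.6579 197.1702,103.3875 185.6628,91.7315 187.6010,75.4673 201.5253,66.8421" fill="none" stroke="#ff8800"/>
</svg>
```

Since the viewBox matches the mm dimensions, user units are millimetres directly. The only transform is the Y-flip y_m = 227.8445 − y_svg.

Shape 1 is a line segment drawn with `<polyline>`. Its stroke #ff8800 means engrave at S318, F3192. After flipping Y the toolpath is (57.2325,114.7540) → (23.9469,96.8896).

Shape 2 is a circle drawn with `<circle>`. Its stroke #ff8800 means engrave at S318, F3192. After flipping Y the toolpath is (32.1801,153.9233) → (29.6762,159.9684) → (23.6311,162.4723) → (17.5860,159.9684) → (15.0821,153.9233) → (17.5860,147.8782) → (23.6311,145.3743) → (29.6762,147.8782) → (32.1801,153.9233), returning to the start.

Shape 3 is a regular polygon drawn with `<polygon>`. Its stroke #ff8800 means engrave at S318, F3192. After flipping Y the toolpath is (216.9505,155.4936) → (222.2610,139.9992) → (213.4580,126.1866) → (197.1702,124.4570) → (185.6628,136.1130) → (187.6010,152.3772) → (201.5253,161.0024) → (216.9505,155.4936), returning to the start.

G21
G90
G0 X57.2325 Y114.7540
M3 S318
G1 X23.9469 Y96.8896 F3192
G0 X32.1801 Y153.9233
M3 S318
G1 X29.6762 Y159.9684 F3192
G1 X23.6311 Y162.4723
G1 X17.5860 Y159.9684
G1 X15.0821 Y153.9233
G1 X17.5860 Y147.8782
G1 X23.6311 Y145.3743
G1 X29.6762 Y147.8782
G1 X32.1801 Y153.9233
G0 X216.9505 Y155.4936
M3 S318
G1 X222.2610 Y139.9992 F3192
G1 X213.4580 Y126.1866
G1 X197.1702 Y124.4570
G1 X185.6628 Y136.1130
G1 X187.6010 Y152.3772
G1 X201.5253 Y161.0024
G1 X216.9505 Y155.4936
M5
G0 X0.0000 Y0.0000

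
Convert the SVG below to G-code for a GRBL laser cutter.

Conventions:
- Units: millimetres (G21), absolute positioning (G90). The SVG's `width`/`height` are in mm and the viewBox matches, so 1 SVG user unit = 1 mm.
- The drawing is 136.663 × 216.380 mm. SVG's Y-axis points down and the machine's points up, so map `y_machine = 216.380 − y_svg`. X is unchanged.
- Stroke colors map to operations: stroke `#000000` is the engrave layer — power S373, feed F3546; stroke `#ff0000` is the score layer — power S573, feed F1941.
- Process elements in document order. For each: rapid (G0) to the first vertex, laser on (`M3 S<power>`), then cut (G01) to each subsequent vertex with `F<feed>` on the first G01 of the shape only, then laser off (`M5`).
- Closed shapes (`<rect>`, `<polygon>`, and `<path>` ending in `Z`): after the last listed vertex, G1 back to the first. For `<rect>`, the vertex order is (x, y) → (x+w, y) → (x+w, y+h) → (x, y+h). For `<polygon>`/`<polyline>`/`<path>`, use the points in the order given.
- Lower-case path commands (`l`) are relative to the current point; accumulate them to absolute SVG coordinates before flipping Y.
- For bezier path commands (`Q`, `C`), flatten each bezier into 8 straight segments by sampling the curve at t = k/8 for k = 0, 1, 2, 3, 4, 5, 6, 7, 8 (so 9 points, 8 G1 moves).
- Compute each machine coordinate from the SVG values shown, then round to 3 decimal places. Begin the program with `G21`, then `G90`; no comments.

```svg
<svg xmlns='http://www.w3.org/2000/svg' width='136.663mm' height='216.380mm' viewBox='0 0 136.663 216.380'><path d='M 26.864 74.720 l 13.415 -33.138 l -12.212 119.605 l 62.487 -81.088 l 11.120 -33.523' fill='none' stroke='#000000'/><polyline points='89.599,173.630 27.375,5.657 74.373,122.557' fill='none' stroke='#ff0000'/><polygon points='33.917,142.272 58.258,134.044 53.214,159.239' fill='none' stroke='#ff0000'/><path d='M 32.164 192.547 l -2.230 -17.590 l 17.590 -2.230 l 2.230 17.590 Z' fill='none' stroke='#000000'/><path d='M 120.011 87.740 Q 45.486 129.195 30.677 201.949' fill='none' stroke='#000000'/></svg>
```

G21
G90
G0 X26.864 Y141.660
M3 S373
G01 X40.279 Y174.798 F3546
G01 X28.067 Y55.193
G01 X90.554 Y136.281
G01 X101.674 Y169.804
M5
G0 X89.599 Y42.750
M3 S573
G01 X27.375 Y210.723 F1941
G01 X74.373 Y93.823
M5
G0 X33.917 Y74.108
M3 S573
G01 X58.258 Y82.336 F1941
G01 X53.214 Y57.141
G01 X33.917 Y74.108
M5
G0 X32.164 Y23.833
M3 S373
G01 X29.934 Y41.423 F3546
G01 X47.524 Y43.653
G01 X49.754 Y26.063
G01 X32.164 Y23.833
M5
G0 X120.011 Y128.640
M3 S373
G01 X102.313 Y117.787 F3546
G01 X86.481 Y105.956
G01 X72.515 Y93.147
G01 X60.415 Y79.360
G01 X50.181 Y64.595
G01 X41.814 Y48.852
G01 X35.312 Y32.130
G01 X30.677 Y14.431
M5

1 u = 1 mm; y_m = 216.380 − y.

[1] `<path>` open polyline, #000000→engrave S373 F3546: (26.864,141.660) → (40.279,174.798) → (28.067,55.193) → (90.554,136.281) → (101.674,169.804)

[2] `<polyline>` open polyline, #ff0000→score S573 F1941: (89.599,42.750) → (27.375,210.723) → (74.373,93.823)

[3] `<polygon>` regular polygon, #ff0000→score S573 F1941: (33.917,74.108) → (58.258,82.336) → (53.214,57.141) → (33.917,74.108) (closed)

[4] `<path>` regular polygon, #000000→engrave S373 F3546: (32.164,23.833) → (29.934,41.423) → (47.524,43.653) → (49.754,26.063) → (32.164,23.833) (closed)

[5] `<path>` quadratic bezier, #000000→engrave S373 F3546: (120.011,128.640) → (102.313,117.787) → (86.481,105.956) → (72.515,93.147) → (60.415,79.360) → (50.181,64.595) → (41.814,48.852) → (35.312,32.130) → (30.677,14.431)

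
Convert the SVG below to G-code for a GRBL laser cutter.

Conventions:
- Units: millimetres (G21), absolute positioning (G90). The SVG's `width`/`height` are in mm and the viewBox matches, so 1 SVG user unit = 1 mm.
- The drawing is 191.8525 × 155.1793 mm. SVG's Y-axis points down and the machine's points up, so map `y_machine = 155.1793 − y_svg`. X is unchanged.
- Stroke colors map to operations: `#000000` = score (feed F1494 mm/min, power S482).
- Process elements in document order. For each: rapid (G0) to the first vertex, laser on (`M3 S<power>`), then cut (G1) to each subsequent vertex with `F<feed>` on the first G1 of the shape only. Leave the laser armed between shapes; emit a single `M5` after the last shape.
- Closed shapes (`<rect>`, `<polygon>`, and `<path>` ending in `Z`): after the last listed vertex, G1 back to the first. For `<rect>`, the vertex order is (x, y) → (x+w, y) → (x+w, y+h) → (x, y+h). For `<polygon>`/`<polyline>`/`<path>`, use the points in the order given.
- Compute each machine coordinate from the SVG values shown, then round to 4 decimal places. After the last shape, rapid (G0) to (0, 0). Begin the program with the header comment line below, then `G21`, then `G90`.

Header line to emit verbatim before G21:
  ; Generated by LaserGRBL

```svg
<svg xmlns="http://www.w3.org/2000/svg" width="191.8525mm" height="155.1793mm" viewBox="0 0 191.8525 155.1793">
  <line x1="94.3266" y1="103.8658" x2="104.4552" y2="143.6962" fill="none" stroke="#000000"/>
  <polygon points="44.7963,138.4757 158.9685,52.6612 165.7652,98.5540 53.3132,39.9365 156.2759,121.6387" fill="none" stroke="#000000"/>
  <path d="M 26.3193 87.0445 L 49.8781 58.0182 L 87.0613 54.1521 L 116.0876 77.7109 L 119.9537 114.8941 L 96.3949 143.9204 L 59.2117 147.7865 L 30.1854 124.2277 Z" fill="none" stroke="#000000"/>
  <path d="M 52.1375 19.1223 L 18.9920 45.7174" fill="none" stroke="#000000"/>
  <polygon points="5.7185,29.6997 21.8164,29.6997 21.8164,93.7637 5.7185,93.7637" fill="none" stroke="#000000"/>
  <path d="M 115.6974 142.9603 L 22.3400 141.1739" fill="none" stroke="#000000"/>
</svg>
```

; Generated by LaserGRBL
G21
G90
G0 X94.3266 Y51.3135
M3 S482
G1 X104.4552 Y11.4831 F1494
G0 X44.7963 Y16.7036
M3 S482
G1 X158.9685 Y102.5181 F1494
G1 X165.7652 Y56.6253
G1 X53.3132 Y115.2428
G1 X156.2759 Y33.5406
G1 X44.7963 Y16.7036
G0 X26.3193 Y68.1348
M3 S482
G1 X49.8781 Y97.1611 F1494
G1 X87.0613 Y101.0272
G1 X116.0876 Y77.4684
G1 X119.9537 Y40.2852
G1 X96.3949 Y11.2589
G1 X59.2117 Y7.3928
G1 X30.1854 Y30.9516
G1 X26.3193 Y68.1348
G0 X52.1375 Y136.0570
M3 S482
G1 X18.9920 Y109.4619 F1494
G0 X5.7185 Y125.4796
M3 S482
G1 X21.8164 Y125.4796 F1494
G1 X21.8164 Y61.4156
G1 X5.7185 Y61.4156
G1 X5.7185 Y125.4796
G0 X115.6974 Y12.2190
M3 S482
G1 X22.3400 Y14.0054 F1494
M5
G0 X0.0000 Y0.0000

viewBox `0 0 191.8525 155.1793` with mm width/height → 1 unit = 1 mm. Flip: y_m = 155.1793 − y_svg.

**Shape 1** — `<line>` line segment, stroke `#000000` → score (S482, F1494). Machine vertices: (94.3266,51.3135) → (104.4552,11.4831). Open path.

**Shape 2** — `<polygon>` closed polygon, stroke `#000000` → score (S482, F1494). Machine vertices: (44.7963,16.7036) → (158.9685,102.5181) → (165.7652,56.6253) → (53.3132,115.2428) → (156.2759,33.5406) → (44.7963,16.7036). Closed: final G1 returns to the first vertex.

**Shape 3** — `<path>` regular polygon, stroke `#000000` → score (S482, F1494). Machine vertices: (26.3193,68.1348) → (49.8781,97.1611) → (87.0613,101.0272) → (116.0876,77.4684) → (119.9537,40.2852) → (96.3949,11.2589) → (59.2117,7.3928) → (30.1854,30.9516) → (26.3193,68.1348). Closed: final G1 returns to the first vertex.

**Shape 4** — `<path>` line segment, stroke `#000000` → score (S482, F1494). Machine vertices: (52.1375,136.0570) → (18.9920,109.4619). Open path.

**Shape 5** — `<polygon>` rectangle, stroke `#000000` → score (S482, F1494). Machine vertices: (5.7185,125.4796) → (21.8164,125.4796) → (21.8164,61.4156) → (5.7185,61.4156) → (5.7185,125.4796). Closed: final G1 returns to the first vertex.

**Shape 6** — `<path>` line segment, stroke `#000000` → score (S482, F1494). Machine vertices: (115.6974,12.2190) → (22.3400,14.0054). Open path.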